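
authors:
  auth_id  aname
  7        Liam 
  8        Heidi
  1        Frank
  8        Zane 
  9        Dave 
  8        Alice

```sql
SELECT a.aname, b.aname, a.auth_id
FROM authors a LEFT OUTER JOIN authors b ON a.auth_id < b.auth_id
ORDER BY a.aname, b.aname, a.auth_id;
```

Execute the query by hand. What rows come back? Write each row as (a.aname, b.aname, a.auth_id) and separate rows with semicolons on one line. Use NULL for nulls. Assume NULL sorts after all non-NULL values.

(Alice, Dave, 8); (Dave, NULL, 9); (Frank, Alice, 1); (Frank, Dave, 1); (Frank, Heidi, 1); (Frank, Liam, 1); (Frank, Zane, 1); (Heidi, Dave, 8); (Liam, Alice, 7); (Liam, Dave, 7); (Liam, Heidi, 7); (Liam, Zane, 7); (Zane, Dave, 8)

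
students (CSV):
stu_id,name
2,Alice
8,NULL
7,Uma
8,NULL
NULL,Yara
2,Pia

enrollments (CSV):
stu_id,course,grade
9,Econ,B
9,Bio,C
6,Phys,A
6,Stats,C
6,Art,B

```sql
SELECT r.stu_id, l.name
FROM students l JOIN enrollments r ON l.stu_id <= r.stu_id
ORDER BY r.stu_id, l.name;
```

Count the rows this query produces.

INNER JOIN keeps only pairs where the ON condition holds.
Matching on l.stu_id <= r.stu_id. A NULL in a compared column never satisfies the condition.
- l[0] stu_id=2 → 5 match(es) in r → 5 row(s).
- l[1] stu_id=8 → 2 match(es) in r → 2 row(s).
- l[2] stu_id=7 → 2 match(es) in r → 2 row(s).
- l[3] stu_id=8 → 2 match(es) in r → 2 row(s).
- l[4] stu_id=NULL → no match; dropped.
- l[5] stu_id=2 → 5 match(es) in r → 5 row(s).
Total: 16 rows.

16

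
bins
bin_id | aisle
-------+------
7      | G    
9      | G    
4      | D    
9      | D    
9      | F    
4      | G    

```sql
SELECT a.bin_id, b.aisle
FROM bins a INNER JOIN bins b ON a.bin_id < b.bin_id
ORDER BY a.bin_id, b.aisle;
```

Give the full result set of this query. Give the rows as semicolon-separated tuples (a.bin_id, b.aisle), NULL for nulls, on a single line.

INNER JOIN keeps only pairs where the ON condition holds.
Matching on a.bin_id < b.bin_id.
- bin_id=7: 3 matching b row(s), so 3 row(s) emitted.
- bin_id=9: no matching b row, dropped.
- bin_id=4: 4 matching b row(s), so 4 row(s) emitted.
- bin_id=9: no matching b row, dropped.
- bin_id=9: no matching b row, dropped.
- bin_id=4: 4 matching b row(s), so 4 row(s) emitted.

(4, D); (4, D); (4, F); (4, F); (4, G); (4, G); (4, G); (4, G); (7, D); (7, F); (7, G)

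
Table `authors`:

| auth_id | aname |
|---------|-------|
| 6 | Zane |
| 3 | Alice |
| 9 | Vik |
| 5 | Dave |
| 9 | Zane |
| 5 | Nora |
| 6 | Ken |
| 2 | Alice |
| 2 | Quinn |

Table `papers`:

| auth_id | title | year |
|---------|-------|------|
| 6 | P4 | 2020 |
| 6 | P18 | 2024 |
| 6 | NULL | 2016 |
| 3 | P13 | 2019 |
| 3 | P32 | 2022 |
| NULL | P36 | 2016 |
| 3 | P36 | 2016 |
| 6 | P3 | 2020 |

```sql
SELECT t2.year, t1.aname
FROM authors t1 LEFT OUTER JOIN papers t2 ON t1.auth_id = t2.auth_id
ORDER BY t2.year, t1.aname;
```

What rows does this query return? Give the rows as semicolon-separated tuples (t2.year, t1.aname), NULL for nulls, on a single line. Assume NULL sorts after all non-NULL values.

(2016, Alice); (2016, Ken); (2016, Zane); (2019, Alice); (2020, Ken); (2020, Ken); (2020, Zane); (2020, Zane); (2022, Alice); (2024, Ken); (2024, Zane); (NULL, Alice); (NULL, Dave); (NULL, Nora); (NULL, Quinn); (NULL, Vik); (NULL, Zane)

LEFT JOIN keeps every row from `authors`; unmatched rows get NULL for `papers`'s columns.
Matching on t1.auth_id = t2.auth_id. A NULL in a compared column never satisfies the condition.
- t1 row (auth_id=6): matches 4 t2 row(s) → 4 output row(s).
- t1 row (auth_id=3): matches 3 t2 row(s) → 3 output row(s).
- t1 row (auth_id=9): no match → kept, t2 columns NULL.
- t1 row (auth_id=5): no match → kept, t2 columns NULL.
- t1 row (auth_id=9): no match → kept, t2 columns NULL.
- t1 row (auth_id=5): no match → kept, t2 columns NULL.
- t1 row (auth_id=6): matches 4 t2 row(s) → 4 output row(s).
- t1 row (auth_id=2): no match → kept, t2 columns NULL.
- t1 row (auth_id=2): no match → kept, t2 columns NULL.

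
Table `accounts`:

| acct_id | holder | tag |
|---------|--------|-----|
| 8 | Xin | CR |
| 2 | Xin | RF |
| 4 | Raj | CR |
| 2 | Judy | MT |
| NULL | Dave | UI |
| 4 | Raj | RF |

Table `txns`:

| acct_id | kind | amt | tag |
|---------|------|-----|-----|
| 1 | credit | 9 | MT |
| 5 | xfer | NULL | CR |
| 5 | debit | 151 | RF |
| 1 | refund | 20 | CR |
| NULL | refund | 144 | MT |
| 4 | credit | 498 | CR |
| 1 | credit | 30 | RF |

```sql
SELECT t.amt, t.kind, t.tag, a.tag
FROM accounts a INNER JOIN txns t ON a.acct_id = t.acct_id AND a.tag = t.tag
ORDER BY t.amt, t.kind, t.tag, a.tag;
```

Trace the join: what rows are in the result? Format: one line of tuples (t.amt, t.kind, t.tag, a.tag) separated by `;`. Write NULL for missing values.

INNER JOIN keeps only pairs where the ON condition holds.
Matching on a.acct_id = t.acct_id AND a.tag = t.tag. A NULL in a compared column never satisfies the condition.
- a (acct_id=8, tag=CR) has no partner → excluded.
- a (acct_id=2, tag=RF) has no partner → excluded.
- a (acct_id=4, tag=CR) pairs with 1 row(s) of t.
- a (acct_id=2, tag=MT) has no partner → excluded.
- a (acct_id=NULL, tag=UI) has no partner → excluded.
- a (acct_id=4, tag=RF) has no partner → excluded.
After projecting and ordering:
t.amt | t.kind | t.tag | a.tag
498 | credit | CR | CR

(498, credit, CR, CR)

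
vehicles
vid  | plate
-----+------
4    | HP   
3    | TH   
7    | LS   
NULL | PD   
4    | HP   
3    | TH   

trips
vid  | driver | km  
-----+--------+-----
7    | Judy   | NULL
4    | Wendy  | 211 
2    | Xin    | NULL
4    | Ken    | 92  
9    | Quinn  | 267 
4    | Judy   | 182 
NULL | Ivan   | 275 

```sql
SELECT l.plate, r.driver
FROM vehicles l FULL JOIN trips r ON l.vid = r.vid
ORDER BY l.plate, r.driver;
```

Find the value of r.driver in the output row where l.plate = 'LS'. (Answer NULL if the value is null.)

Judy

FULL OUTER JOIN keeps every row from both sides; unmatched rows get NULL for the other side's columns.
Matching on l.vid = r.vid. A NULL in a compared column never satisfies the condition.
Matched pairs: 7; unmatched l rows kept: 3; unmatched r rows kept: 3.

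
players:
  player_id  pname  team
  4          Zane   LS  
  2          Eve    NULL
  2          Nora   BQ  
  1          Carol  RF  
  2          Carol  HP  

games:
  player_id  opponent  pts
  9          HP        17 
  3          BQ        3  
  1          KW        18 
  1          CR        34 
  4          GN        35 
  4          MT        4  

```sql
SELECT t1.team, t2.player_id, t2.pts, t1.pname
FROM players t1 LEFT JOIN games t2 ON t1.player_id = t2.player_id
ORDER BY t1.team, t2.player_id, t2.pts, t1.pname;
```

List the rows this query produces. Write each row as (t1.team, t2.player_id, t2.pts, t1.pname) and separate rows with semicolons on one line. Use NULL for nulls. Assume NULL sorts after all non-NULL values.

(BQ, NULL, NULL, Nora); (HP, NULL, NULL, Carol); (LS, 4, 4, Zane); (LS, 4, 35, Zane); (RF, 1, 18, Carol); (RF, 1, 34, Carol); (NULL, NULL, NULL, Eve)

LEFT JOIN keeps every row from `players`; unmatched rows get NULL for `games`'s columns.
Matching on t1.player_id = t2.player_id.
Matched pairs: 4; unmatched t1 rows kept: 3.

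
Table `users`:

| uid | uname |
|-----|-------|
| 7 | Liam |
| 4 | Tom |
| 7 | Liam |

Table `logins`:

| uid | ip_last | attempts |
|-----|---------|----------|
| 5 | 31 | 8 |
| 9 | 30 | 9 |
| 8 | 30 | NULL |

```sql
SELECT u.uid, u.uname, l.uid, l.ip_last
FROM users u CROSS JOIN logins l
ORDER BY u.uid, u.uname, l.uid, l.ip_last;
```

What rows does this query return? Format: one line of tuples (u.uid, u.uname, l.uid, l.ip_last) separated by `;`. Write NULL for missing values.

(4, Tom, 5, 31); (4, Tom, 8, 30); (4, Tom, 9, 30); (7, Liam, 5, 31); (7, Liam, 5, 31); (7, Liam, 8, 30); (7, Liam, 8, 30); (7, Liam, 9, 30); (7, Liam, 9, 30)

CROSS JOIN pairs every row of `users` with every row of `logins`: 3 × 3 = 9 rows.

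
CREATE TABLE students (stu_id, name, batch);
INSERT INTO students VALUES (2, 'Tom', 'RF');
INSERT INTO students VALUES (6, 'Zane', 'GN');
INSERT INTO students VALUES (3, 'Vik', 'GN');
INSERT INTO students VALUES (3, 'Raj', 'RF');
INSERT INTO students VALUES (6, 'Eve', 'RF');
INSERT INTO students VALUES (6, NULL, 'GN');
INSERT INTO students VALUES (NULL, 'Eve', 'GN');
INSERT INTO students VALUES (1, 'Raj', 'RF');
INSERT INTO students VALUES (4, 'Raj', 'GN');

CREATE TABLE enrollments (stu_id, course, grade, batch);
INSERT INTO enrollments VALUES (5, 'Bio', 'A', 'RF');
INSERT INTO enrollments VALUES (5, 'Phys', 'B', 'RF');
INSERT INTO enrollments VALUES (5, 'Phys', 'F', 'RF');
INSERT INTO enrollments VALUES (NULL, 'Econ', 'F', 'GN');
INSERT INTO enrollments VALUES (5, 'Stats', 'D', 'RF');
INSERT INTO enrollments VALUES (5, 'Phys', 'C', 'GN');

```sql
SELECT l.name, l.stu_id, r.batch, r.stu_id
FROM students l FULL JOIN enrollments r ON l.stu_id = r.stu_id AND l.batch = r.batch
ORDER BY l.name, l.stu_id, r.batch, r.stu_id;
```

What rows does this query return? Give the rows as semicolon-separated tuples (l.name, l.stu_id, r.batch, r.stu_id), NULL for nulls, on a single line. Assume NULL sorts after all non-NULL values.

FULL OUTER JOIN keeps every row from both sides; unmatched rows get NULL for the other side's columns.
Matching on l.stu_id = r.stu_id AND l.batch = r.batch. A NULL in a compared column never satisfies the condition.
Matched pairs: 0; unmatched l rows kept: 9; unmatched r rows kept: 6.

(Eve, 6, NULL, NULL); (Eve, NULL, NULL, NULL); (Raj, 1, NULL, NULL); (Raj, 3, NULL, NULL); (Raj, 4, NULL, NULL); (Tom, 2, NULL, NULL); (Vik, 3, NULL, NULL); (Zane, 6, NULL, NULL); (NULL, 6, NULL, NULL); (NULL, NULL, GN, 5); (NULL, NULL, GN, NULL); (NULL, NULL, RF, 5); (NULL, NULL, RF, 5); (NULL, NULL, RF, 5); (NULL, NULL, RF, 5)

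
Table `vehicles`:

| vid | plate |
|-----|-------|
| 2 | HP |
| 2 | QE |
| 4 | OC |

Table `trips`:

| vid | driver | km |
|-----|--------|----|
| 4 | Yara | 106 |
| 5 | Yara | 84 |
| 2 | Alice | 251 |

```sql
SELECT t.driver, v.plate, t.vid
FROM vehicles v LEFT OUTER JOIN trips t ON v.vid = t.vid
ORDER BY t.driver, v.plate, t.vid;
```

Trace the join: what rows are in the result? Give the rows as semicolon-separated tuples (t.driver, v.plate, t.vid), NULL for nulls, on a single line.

LEFT JOIN keeps every row from `vehicles`; unmatched rows get NULL for `trips`'s columns.
Matching on v.vid = t.vid.
Matched pairs: 3; unmatched v rows kept: 0.

(Alice, HP, 2); (Alice, QE, 2); (Yara, OC, 4)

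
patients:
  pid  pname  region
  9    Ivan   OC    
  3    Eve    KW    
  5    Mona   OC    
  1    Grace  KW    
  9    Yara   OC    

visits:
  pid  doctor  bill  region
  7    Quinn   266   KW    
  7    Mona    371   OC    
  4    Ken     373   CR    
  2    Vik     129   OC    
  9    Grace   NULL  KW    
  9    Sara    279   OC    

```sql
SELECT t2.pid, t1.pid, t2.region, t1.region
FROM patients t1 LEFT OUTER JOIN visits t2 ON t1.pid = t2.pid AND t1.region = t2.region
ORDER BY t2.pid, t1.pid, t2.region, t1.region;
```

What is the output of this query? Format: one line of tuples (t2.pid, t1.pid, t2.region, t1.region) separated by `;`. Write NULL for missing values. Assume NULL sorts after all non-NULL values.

(9, 9, OC, OC); (9, 9, OC, OC); (NULL, 1, NULL, KW); (NULL, 3, NULL, KW); (NULL, 5, NULL, OC)

LEFT JOIN keeps every row from `patients`; unmatched rows get NULL for `visits`'s columns.
Matching on t1.pid = t2.pid AND t1.region = t2.region.
- pid=9, region=OC: 1 matching t2 row(s), so 1 row(s) emitted.
- pid=3, region=KW: no t2 row matches, row kept with t2 columns NULL.
- pid=5, region=OC: no t2 row matches, row kept with t2 columns NULL.
- pid=1, region=KW: no t2 row matches, row kept with t2 columns NULL.
- pid=9, region=OC: 1 matching t2 row(s), so 1 row(s) emitted.
After projecting and ordering:
t2.pid | t1.pid | t2.region | t1.region
9 | 9 | OC | OC
9 | 9 | OC | OC
NULL | 1 | NULL | KW
NULL | 3 | NULL | KW
NULL | 5 | NULL | OC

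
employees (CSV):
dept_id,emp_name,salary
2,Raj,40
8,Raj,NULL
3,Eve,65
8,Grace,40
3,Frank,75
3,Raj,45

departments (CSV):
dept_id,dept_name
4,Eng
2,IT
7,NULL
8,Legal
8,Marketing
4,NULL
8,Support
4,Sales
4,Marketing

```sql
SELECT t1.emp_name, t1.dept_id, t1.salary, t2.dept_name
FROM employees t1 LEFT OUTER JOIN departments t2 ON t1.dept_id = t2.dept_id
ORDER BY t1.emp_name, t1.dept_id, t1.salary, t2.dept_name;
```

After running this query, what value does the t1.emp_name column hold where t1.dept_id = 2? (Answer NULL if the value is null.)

Raj

LEFT JOIN keeps every row from `employees`; unmatched rows get NULL for `departments`'s columns.
Matching on t1.dept_id = t2.dept_id.
- t1[0] dept_id=2 → 1 match(es) in t2 → 1 row(s).
- t1[1] dept_id=8 → 3 match(es) in t2 → 3 row(s).
- t1[2] dept_id=3 → no match; kept with NULLs on the t2 side.
- t1[3] dept_id=8 → 3 match(es) in t2 → 3 row(s).
- t1[4] dept_id=3 → no match; kept with NULLs on the t2 side.
- t1[5] dept_id=3 → no match; kept with NULLs on the t2 side.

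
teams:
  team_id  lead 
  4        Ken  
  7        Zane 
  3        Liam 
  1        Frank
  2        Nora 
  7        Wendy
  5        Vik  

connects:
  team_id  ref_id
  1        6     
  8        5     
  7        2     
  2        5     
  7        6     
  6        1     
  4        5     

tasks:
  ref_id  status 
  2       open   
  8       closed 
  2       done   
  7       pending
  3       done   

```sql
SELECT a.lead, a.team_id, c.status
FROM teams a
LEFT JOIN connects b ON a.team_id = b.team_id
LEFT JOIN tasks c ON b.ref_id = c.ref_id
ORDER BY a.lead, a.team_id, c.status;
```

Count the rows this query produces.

11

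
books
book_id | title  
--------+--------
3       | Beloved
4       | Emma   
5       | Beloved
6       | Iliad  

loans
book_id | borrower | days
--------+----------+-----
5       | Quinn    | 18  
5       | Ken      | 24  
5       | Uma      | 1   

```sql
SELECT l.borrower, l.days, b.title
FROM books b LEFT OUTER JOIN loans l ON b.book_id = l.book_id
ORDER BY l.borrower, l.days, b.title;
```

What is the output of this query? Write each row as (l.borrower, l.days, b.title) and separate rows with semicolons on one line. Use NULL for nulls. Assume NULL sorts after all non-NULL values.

LEFT JOIN keeps every row from `books`; unmatched rows get NULL for `loans`'s columns.
Matching on b.book_id = l.book_id.
Matched pairs: 3; unmatched b rows kept: 3.

(Ken, 24, Beloved); (Quinn, 18, Beloved); (Uma, 1, Beloved); (NULL, NULL, Beloved); (NULL, NULL, Emma); (NULL, NULL, Iliad)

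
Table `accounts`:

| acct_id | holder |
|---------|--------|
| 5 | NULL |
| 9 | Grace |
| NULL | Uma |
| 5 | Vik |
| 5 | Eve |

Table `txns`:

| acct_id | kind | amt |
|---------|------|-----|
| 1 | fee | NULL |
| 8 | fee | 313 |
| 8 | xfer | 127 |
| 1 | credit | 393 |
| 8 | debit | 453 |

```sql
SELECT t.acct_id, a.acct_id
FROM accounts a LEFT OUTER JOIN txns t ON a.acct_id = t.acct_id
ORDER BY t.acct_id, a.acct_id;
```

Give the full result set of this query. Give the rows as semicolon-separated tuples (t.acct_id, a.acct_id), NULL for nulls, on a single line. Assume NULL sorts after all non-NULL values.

(NULL, 5); (NULL, 5); (NULL, 5); (NULL, 9); (NULL, NULL)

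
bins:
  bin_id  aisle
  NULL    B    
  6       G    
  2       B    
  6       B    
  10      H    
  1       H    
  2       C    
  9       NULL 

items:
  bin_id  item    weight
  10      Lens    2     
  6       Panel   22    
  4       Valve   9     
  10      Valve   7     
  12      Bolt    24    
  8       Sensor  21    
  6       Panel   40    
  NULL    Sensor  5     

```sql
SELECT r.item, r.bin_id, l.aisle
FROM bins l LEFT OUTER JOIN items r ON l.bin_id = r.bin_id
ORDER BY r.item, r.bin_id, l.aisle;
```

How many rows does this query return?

LEFT JOIN keeps every row from `bins`; unmatched rows get NULL for `items`'s columns.
Matching on l.bin_id = r.bin_id. A NULL in a compared column never satisfies the condition.
Matched pairs: 6; unmatched l rows kept: 5.
Total: 6 matched + 5 padded = 11 rows.

11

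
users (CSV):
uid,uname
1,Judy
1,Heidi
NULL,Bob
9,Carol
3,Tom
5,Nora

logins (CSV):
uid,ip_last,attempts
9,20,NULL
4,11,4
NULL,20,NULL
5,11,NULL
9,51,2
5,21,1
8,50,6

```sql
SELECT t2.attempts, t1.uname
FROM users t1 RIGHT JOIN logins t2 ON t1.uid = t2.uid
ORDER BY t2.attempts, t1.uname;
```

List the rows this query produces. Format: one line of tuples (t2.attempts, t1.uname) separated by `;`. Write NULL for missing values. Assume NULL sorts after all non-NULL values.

RIGHT JOIN keeps every row from `logins`; unmatched rows get NULL for `users`'s columns.
Matching on t1.uid = t2.uid. A NULL in a compared column never satisfies the condition.
- uid=1: no matching t2 row.
- uid=1: no matching t2 row.
- uid=NULL: no matching t2 row.
- uid=9: 2 matching t2 row(s), so 2 row(s) emitted.
- uid=3: no matching t2 row.
- uid=5: 2 matching t2 row(s), so 2 row(s) emitted.
- 3 t2 row(s) had no t1 match → kept, t1 columns NULL.
After projecting and ordering:
t2.attempts | t1.uname
1 | Nora
2 | Carol
4 | NULL
6 | NULL
NULL | Carol
NULL | Nora
NULL | NULL

(1, Nora); (2, Carol); (4, NULL); (6, NULL); (NULL, Carol); (NULL, Nora); (NULL, NULL)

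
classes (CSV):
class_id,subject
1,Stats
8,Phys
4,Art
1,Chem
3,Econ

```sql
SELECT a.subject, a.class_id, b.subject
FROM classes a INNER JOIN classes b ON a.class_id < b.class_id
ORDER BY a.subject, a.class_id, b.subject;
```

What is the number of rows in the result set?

9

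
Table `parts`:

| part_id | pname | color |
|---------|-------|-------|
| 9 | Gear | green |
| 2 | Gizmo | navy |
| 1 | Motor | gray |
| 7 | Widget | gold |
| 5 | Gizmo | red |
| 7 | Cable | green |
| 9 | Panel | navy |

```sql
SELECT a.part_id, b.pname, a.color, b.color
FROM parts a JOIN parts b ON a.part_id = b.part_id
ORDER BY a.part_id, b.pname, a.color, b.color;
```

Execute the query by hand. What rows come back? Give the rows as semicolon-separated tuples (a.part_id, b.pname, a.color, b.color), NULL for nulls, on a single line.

(1, Motor, gray, gray); (2, Gizmo, navy, navy); (5, Gizmo, red, red); (7, Cable, gold, green); (7, Cable, green, green); (7, Widget, gold, gold); (7, Widget, green, gold); (9, Gear, green, green); (9, Gear, navy, green); (9, Panel, green, navy); (9, Panel, navy, navy)

INNER JOIN keeps only pairs where the ON condition holds.
Matching on a.part_id = b.part_id.
Matched pairs: 11.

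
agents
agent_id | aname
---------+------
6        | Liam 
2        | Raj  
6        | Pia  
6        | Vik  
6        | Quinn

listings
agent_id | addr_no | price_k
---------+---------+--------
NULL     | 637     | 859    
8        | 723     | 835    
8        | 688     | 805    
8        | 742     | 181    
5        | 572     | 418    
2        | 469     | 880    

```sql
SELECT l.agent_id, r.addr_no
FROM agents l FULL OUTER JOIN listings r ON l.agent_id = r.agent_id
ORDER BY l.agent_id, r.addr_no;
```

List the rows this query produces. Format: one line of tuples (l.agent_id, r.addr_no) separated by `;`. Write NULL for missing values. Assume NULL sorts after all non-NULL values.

FULL OUTER JOIN keeps every row from both sides; unmatched rows get NULL for the other side's columns.
Matching on l.agent_id = r.agent_id. A NULL in a compared column never satisfies the condition.
- l[0] agent_id=6 → no match; kept with NULLs on the r side.
- l[1] agent_id=2 → 1 match(es) in r → 1 row(s).
- l[2] agent_id=6 → no match; kept with NULLs on the r side.
- l[3] agent_id=6 → no match; kept with NULLs on the r side.
- l[4] agent_id=6 → no match; kept with NULLs on the r side.
- 5 r row(s) had no l match → kept, l columns NULL.
After projecting and ordering:
l.agent_id | r.addr_no
2 | 469
6 | NULL
6 | NULL
6 | NULL
6 | NULL
NULL | 572
NULL | 637
NULL | 688
NULL | 723
NULL | 742

(2, 469); (6, NULL); (6, NULL); (6, NULL); (6, NULL); (NULL, 572); (NULL, 637); (NULL, 688); (NULL, 723); (NULL, 742)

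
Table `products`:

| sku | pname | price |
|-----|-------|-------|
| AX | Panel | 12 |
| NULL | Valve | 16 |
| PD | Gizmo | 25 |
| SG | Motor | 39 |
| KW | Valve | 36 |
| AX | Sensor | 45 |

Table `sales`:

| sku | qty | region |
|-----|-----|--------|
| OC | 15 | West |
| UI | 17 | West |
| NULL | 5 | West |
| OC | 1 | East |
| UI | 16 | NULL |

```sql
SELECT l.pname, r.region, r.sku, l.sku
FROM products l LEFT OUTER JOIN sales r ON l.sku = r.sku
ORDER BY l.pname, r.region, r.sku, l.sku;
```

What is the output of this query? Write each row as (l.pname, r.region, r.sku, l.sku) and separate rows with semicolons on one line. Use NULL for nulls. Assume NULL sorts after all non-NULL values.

(Gizmo, NULL, NULL, PD); (Motor, NULL, NULL, SG); (Panel, NULL, NULL, AX); (Sensor, NULL, NULL, AX); (Valve, NULL, NULL, KW); (Valve, NULL, NULL, NULL)

LEFT JOIN keeps every row from `products`; unmatched rows get NULL for `sales`'s columns.
Matching on l.sku = r.sku. A NULL in a compared column never satisfies the condition.
- l (sku=AX) has no partner → padded with NULL.
- l (sku=NULL) has no partner → padded with NULL.
- l (sku=PD) has no partner → padded with NULL.
- l (sku=SG) has no partner → padded with NULL.
- l (sku=KW) has no partner → padded with NULL.
- l (sku=AX) has no partner → padded with NULL.
After projecting and ordering:
l.pname | r.region | r.sku | l.sku
Gizmo | NULL | NULL | PD
Motor | NULL | NULL | SG
Panel | NULL | NULL | AX
Sensor | NULL | NULL | AX
Valve | NULL | NULL | KW
Valve | NULL | NULL | NULL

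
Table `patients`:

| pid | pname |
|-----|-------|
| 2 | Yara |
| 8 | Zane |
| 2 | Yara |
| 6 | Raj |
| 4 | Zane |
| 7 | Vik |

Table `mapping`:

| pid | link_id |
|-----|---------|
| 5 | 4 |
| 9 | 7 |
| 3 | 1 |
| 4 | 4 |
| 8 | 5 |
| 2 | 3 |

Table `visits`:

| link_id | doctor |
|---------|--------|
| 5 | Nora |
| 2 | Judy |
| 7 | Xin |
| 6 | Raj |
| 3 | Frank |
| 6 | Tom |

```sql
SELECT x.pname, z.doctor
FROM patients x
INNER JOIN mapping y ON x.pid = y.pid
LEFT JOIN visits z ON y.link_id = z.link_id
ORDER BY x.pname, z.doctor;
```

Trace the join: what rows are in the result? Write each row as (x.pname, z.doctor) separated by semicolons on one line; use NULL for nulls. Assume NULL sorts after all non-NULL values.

(Yara, Frank); (Yara, Frank); (Zane, Nora); (Zane, NULL)

Evaluate left to right. First `patients x INNER JOIN mapping y` on pid: 4 row(s).
Then LEFT JOIN `visits z` on link_id: each of those 4 rows is kept; rows whose y.link_id has no match in z get NULL for z's columns.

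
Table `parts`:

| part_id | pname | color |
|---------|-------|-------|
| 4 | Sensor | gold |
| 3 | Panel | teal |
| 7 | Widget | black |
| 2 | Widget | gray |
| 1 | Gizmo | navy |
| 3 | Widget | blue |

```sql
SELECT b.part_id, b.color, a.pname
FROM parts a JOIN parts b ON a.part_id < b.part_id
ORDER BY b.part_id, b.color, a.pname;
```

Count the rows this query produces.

14

INNER JOIN keeps only pairs where the ON condition holds.
Matching on a.part_id < b.part_id.
Matched pairs: 14.
Total: 14 rows.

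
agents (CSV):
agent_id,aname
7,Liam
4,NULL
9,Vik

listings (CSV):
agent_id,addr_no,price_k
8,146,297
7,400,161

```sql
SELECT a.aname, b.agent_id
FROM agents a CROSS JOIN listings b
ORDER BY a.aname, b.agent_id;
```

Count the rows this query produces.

CROSS JOIN pairs every row of `agents` with every row of `listings`: 3 × 2 = 6 rows.

6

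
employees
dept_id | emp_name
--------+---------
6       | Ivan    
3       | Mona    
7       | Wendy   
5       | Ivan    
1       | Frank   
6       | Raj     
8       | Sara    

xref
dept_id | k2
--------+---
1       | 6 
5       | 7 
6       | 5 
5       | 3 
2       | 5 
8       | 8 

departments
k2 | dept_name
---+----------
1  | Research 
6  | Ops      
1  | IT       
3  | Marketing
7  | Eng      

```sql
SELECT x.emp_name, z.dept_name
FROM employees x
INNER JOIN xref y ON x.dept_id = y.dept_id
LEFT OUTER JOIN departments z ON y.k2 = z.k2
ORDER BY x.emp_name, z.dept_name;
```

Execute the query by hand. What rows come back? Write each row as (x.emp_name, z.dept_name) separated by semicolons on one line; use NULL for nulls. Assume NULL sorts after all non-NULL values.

(Frank, Ops); (Ivan, Eng); (Ivan, Marketing); (Ivan, NULL); (Raj, NULL); (Sara, NULL)

Evaluate left to right. First `employees x INNER JOIN xref y` on dept_id: 6 row(s).
Then LEFT JOIN `departments z` on k2: each of those 6 rows is kept; rows whose y.k2 has no match in z get NULL for z's columns.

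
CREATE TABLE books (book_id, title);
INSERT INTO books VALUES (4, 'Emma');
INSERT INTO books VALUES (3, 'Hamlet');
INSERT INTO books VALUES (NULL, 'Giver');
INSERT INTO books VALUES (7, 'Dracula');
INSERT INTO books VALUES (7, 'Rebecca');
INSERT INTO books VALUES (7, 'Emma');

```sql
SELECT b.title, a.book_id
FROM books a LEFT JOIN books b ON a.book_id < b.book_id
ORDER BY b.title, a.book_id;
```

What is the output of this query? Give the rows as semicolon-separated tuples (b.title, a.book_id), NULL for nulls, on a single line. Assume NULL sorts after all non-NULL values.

(Dracula, 3); (Dracula, 4); (Emma, 3); (Emma, 3); (Emma, 4); (Rebecca, 3); (Rebecca, 4); (NULL, 7); (NULL, 7); (NULL, 7); (NULL, NULL)

LEFT JOIN keeps every row from `books a`; unmatched rows get NULL for `books b`'s columns.
Matching on a.book_id < b.book_id. A NULL in a compared column never satisfies the condition.
Matched pairs: 7; unmatched a rows kept: 4.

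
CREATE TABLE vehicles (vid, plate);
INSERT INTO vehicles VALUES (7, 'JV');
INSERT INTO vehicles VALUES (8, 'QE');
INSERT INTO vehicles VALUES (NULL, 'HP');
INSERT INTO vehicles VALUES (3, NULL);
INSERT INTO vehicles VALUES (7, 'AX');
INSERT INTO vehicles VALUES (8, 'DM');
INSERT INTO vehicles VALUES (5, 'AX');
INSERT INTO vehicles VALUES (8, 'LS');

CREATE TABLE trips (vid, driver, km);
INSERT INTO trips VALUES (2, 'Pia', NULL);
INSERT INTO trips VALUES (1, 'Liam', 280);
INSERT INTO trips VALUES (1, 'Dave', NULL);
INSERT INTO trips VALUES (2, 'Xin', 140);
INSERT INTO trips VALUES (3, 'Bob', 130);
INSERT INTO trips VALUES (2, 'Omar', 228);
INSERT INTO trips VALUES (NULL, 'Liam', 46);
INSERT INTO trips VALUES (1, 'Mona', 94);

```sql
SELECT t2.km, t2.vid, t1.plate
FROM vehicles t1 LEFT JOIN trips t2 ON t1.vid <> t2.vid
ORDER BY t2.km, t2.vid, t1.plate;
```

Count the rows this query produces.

49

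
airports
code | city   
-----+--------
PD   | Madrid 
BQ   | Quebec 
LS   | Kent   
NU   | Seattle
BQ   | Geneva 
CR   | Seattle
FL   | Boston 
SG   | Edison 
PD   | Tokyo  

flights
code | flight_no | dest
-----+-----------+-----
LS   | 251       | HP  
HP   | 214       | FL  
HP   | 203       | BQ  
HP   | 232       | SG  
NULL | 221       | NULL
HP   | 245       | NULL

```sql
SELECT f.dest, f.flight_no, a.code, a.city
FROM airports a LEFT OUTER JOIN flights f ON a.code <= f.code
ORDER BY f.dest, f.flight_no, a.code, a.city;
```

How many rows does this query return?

LEFT JOIN keeps every row from `airports`; unmatched rows get NULL for `flights`'s columns.
Matching on a.code <= f.code. A NULL in a compared column never satisfies the condition.
- a[0] code=PD → no match; kept with NULLs on the f side.
- a[1] code=BQ → 5 match(es) in f → 5 row(s).
- a[2] code=LS → 1 match(es) in f → 1 row(s).
- a[3] code=NU → no match; kept with NULLs on the f side.
- a[4] code=BQ → 5 match(es) in f → 5 row(s).
- a[5] code=CR → 5 match(es) in f → 5 row(s).
- a[6] code=FL → 5 match(es) in f → 5 row(s).
- a[7] code=SG → no match; kept with NULLs on the f side.
- a[8] code=PD → no match; kept with NULLs on the f side.
Total: 21 matched + 4 padded = 25 rows.

25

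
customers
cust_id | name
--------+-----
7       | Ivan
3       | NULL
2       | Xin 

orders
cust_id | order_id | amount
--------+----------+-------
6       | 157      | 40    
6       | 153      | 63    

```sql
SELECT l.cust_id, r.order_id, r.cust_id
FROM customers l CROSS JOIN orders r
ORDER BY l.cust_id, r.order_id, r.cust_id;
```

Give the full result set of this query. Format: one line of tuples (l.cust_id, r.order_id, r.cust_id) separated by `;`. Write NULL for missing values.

CROSS JOIN pairs every row of `customers` with every row of `orders`: 3 × 2 = 6 rows.
After projecting and ordering:
l.cust_id | r.order_id | r.cust_id
2 | 153 | 6
2 | 157 | 6
3 | 153 | 6
3 | 157 | 6
7 | 153 | 6
7 | 157 | 6

(2, 153, 6); (2, 157, 6); (3, 153, 6); (3, 157, 6); (7, 153, 6); (7, 157, 6)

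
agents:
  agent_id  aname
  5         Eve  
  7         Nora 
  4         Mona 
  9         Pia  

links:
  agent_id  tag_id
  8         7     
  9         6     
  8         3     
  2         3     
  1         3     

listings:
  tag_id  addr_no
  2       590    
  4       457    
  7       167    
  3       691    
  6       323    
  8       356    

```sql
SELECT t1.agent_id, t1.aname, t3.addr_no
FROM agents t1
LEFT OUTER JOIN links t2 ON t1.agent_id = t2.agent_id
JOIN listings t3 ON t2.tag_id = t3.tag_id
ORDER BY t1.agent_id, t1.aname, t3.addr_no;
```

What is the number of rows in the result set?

Step 1 — t1 LEFT JOIN t2 on agent_id → 4 row(s).
Then INNER JOIN `listings t3` on tag_id: keep only rows whose t2.tag_id appears in t3.
Result: 1 row(s).

1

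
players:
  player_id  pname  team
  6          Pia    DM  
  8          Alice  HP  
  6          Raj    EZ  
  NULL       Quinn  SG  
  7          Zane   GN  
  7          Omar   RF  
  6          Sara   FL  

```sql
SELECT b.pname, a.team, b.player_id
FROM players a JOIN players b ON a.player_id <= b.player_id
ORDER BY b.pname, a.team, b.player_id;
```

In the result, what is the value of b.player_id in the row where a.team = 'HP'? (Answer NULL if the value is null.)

8

INNER JOIN keeps only pairs where the ON condition holds.
Matching on a.player_id <= b.player_id. A NULL in a compared column never satisfies the condition.
- player_id=6: 6 matching b row(s), so 6 row(s) emitted.
- player_id=8: 1 matching b row(s), so 1 row(s) emitted.
- player_id=6: 6 matching b row(s), so 6 row(s) emitted.
- player_id=NULL: no matching b row, dropped.
- player_id=7: 3 matching b row(s), so 3 row(s) emitted.
- player_id=7: 3 matching b row(s), so 3 row(s) emitted.
- player_id=6: 6 matching b row(s), so 6 row(s) emitted.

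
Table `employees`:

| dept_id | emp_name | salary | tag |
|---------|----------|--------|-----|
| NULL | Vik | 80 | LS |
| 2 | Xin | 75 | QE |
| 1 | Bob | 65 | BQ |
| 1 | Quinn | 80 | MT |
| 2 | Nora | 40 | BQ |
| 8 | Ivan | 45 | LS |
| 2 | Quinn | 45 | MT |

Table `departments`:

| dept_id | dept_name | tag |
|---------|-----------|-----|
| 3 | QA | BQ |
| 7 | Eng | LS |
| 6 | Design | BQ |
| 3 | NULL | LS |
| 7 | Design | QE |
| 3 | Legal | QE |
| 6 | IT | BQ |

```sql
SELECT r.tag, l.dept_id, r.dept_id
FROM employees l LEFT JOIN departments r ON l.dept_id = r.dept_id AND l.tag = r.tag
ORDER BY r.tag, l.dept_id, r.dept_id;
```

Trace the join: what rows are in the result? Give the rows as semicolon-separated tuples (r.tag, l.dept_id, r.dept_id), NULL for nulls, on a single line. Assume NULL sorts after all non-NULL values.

(NULL, 1, NULL); (NULL, 1, NULL); (NULL, 2, NULL); (NULL, 2, NULL); (NULL, 2, NULL); (NULL, 8, NULL); (NULL, NULL, NULL)

LEFT JOIN keeps every row from `employees`; unmatched rows get NULL for `departments`'s columns.
Matching on l.dept_id = r.dept_id AND l.tag = r.tag. A NULL in a compared column never satisfies the condition.
- l (dept_id=NULL, tag=LS) has no partner → padded with NULL.
- l (dept_id=2, tag=QE) has no partner → padded with NULL.
- l (dept_id=1, tag=BQ) has no partner → padded with NULL.
- l (dept_id=1, tag=MT) has no partner → padded with NULL.
- l (dept_id=2, tag=BQ) has no partner → padded with NULL.
- l (dept_id=8, tag=LS) has no partner → padded with NULL.
- l (dept_id=2, tag=MT) has no partner → padded with NULL.
After projecting and ordering:
r.tag | l.dept_id | r.dept_id
NULL | 1 | NULL
NULL | 1 | NULL
NULL | 2 | NULL
NULL | 2 | NULL
NULL | 2 | NULL
NULL | 8 | NULL
NULL | NULL | NULL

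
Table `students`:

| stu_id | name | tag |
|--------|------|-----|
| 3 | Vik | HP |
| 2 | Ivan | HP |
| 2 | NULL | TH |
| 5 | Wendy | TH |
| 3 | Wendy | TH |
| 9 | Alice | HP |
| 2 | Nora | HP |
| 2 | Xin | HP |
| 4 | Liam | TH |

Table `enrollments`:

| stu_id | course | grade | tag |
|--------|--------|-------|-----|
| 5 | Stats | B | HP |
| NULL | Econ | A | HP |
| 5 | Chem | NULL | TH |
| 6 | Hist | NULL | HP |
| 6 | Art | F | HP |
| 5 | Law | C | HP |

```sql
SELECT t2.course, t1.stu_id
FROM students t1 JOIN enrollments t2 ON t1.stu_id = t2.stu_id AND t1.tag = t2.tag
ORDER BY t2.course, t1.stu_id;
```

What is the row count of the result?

INNER JOIN keeps only pairs where the ON condition holds.
Matching on t1.stu_id = t2.stu_id AND t1.tag = t2.tag. A NULL in a compared column never satisfies the condition.
Matched pairs: 1.
Total: 1 rows.

1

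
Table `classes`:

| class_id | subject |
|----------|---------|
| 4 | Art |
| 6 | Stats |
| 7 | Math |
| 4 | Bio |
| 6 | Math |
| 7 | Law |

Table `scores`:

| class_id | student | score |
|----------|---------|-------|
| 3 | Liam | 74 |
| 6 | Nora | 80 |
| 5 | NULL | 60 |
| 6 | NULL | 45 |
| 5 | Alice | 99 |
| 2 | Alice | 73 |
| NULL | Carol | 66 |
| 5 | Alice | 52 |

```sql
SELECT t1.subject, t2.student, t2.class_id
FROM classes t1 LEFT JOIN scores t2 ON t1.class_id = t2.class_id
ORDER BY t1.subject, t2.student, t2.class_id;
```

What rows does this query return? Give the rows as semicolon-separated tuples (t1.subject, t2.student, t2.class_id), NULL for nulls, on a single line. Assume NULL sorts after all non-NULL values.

(Art, NULL, NULL); (Bio, NULL, NULL); (Law, NULL, NULL); (Math, Nora, 6); (Math, NULL, 6); (Math, NULL, NULL); (Stats, Nora, 6); (Stats, NULL, 6)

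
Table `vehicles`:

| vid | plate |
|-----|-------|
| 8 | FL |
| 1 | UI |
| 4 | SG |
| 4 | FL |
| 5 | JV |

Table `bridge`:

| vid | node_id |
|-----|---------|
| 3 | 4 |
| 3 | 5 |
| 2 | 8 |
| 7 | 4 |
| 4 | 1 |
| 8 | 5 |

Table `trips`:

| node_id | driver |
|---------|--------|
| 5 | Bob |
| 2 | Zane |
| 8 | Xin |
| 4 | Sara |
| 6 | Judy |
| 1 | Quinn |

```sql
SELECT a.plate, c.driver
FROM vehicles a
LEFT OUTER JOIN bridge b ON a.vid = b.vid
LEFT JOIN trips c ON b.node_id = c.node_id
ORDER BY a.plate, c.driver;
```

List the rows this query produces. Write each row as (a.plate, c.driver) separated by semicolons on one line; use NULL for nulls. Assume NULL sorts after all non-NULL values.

(FL, Bob); (FL, Quinn); (JV, NULL); (SG, Quinn); (UI, NULL)

Evaluate left to right. First `vehicles a LEFT JOIN bridge b` on vid: 5 row(s).
Then LEFT JOIN `trips c` on node_id: each of those 5 rows is kept; rows whose b.node_id has no match in c get NULL for c's columns.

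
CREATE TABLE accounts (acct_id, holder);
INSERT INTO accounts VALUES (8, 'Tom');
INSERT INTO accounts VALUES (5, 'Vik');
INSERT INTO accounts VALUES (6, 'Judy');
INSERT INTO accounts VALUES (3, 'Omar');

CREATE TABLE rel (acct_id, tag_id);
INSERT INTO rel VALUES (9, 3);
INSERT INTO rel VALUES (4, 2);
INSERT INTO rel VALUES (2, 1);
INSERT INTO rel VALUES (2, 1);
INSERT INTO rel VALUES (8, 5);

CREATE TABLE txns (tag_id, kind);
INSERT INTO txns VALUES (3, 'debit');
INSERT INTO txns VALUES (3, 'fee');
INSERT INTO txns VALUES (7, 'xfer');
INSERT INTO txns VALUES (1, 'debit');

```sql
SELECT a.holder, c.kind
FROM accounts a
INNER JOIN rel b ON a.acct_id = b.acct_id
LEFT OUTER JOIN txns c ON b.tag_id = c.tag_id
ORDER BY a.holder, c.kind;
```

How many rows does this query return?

Step 1 — a INNER JOIN b on acct_id → 1 row(s).
Then LEFT JOIN `txns c` on tag_id: each of those 1 rows is kept; rows whose b.tag_id has no match in c get NULL for c's columns.
Result: 1 row(s).

1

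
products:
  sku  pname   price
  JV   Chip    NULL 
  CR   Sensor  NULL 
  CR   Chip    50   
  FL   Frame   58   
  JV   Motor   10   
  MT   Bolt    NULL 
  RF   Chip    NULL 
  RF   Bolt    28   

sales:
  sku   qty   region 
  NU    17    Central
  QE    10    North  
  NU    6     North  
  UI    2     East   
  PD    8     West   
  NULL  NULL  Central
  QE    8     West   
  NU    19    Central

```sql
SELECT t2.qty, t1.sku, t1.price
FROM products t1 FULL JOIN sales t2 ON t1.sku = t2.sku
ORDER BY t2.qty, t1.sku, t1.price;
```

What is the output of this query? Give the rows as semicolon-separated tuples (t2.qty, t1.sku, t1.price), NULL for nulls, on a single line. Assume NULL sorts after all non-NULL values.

(2, NULL, NULL); (6, NULL, NULL); (8, NULL, NULL); (8, NULL, NULL); (10, NULL, NULL); (17, NULL, NULL); (19, NULL, NULL); (NULL, CR, 50); (NULL, CR, NULL); (NULL, FL, 58); (NULL, JV, 10); (NULL, JV, NULL); (NULL, MT, NULL); (NULL, RF, 28); (NULL, RF, NULL); (NULL, NULL, NULL)

FULL OUTER JOIN keeps every row from both sides; unmatched rows get NULL for the other side's columns.
Matching on t1.sku = t2.sku. A NULL in a compared column never satisfies the condition.
- t1 row (sku=JV): no match → kept, t2 columns NULL.
- t1 row (sku=CR): no match → kept, t2 columns NULL.
- t1 row (sku=CR): no match → kept, t2 columns NULL.
- t1 row (sku=FL): no match → kept, t2 columns NULL.
- t1 row (sku=JV): no match → kept, t2 columns NULL.
- t1 row (sku=MT): no match → kept, t2 columns NULL.
- t1 row (sku=RF): no match → kept, t2 columns NULL.
- t1 row (sku=RF): no match → kept, t2 columns NULL.
- 8 row(s) from t2 found no t1 partner → padded with NULL.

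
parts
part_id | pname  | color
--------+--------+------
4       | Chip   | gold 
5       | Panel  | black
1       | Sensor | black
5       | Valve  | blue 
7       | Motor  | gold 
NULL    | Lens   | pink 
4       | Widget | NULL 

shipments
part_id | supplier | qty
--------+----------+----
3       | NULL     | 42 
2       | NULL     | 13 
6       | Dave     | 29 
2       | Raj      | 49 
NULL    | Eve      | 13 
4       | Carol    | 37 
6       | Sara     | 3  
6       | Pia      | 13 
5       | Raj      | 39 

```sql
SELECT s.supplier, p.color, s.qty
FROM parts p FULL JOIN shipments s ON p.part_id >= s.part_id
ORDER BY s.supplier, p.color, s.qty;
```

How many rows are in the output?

FULL OUTER JOIN keeps every row from both sides; unmatched rows get NULL for the other side's columns.
Matching on p.part_id >= s.part_id. A NULL in a compared column never satisfies the condition.
- p row (part_id=4): matches 4 s row(s) → 4 output row(s).
- p row (part_id=5): matches 5 s row(s) → 5 output row(s).
- p row (part_id=1): no match → kept, s columns NULL.
- p row (part_id=5): matches 5 s row(s) → 5 output row(s).
- p row (part_id=7): matches 8 s row(s) → 8 output row(s).
- p row (part_id=NULL): no match → kept, s columns NULL.
- p row (part_id=4): matches 4 s row(s) → 4 output row(s).
- 1 row(s) from s found no p partner → padded with NULL.
Total: 26 matched + 3 padded = 29 rows.

29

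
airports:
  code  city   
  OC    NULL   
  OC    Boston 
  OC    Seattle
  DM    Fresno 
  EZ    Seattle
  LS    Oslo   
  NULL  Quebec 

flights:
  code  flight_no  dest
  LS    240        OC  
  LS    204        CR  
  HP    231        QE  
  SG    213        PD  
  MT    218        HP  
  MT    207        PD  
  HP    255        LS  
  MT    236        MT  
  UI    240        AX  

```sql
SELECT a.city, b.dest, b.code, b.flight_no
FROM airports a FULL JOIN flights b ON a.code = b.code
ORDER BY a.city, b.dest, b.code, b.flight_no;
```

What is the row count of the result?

FULL OUTER JOIN keeps every row from both sides; unmatched rows get NULL for the other side's columns.
Matching on a.code = b.code. A NULL in a compared column never satisfies the condition.
Matched pairs: 2; unmatched a rows kept: 6; unmatched b rows kept: 7.
Total: 2 matched + 13 padded = 15 rows.

15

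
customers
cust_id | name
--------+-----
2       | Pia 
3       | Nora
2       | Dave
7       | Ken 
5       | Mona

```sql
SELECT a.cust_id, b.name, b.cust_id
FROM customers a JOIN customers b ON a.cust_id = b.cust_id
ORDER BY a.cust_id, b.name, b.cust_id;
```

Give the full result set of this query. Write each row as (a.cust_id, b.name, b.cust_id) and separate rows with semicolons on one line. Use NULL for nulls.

INNER JOIN keeps only pairs where the ON condition holds.
Matching on a.cust_id = b.cust_id.
Matched pairs: 7.

(2, Dave, 2); (2, Dave, 2); (2, Pia, 2); (2, Pia, 2); (3, Nora, 3); (5, Mona, 5); (7, Ken, 7)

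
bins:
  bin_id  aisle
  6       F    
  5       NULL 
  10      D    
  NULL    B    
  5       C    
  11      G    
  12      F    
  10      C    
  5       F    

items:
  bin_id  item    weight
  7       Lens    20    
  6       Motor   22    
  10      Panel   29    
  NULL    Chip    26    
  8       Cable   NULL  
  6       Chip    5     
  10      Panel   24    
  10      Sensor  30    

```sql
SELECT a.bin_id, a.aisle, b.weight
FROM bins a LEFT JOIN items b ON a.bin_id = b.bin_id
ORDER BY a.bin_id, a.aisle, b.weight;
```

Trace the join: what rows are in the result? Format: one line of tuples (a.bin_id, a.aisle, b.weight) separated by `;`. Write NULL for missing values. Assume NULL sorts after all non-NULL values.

(5, C, NULL); (5, F, NULL); (5, NULL, NULL); (6, F, 5); (6, F, 22); (10, C, 24); (10, C, 29); (10, C, 30); (10, D, 24); (10, D, 29); (10, D, 30); (11, G, NULL); (12, F, NULL); (NULL, B, NULL)

LEFT JOIN keeps every row from `bins`; unmatched rows get NULL for `items`'s columns.
Matching on a.bin_id = b.bin_id. A NULL in a compared column never satisfies the condition.
Matched pairs: 8; unmatched a rows kept: 6.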